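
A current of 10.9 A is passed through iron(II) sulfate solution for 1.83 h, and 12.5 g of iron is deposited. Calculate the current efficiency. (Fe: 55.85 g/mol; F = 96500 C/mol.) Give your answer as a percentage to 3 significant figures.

Q = 10.9 × 6588 = 71810 C
n(e⁻) = 71810 / 96500 = 0.7441 mol
Fe²⁺ + 2e⁻ → Fe, so theoretical n(Fe) = 0.3721 mol → 20.78 g
Efficiency = 12.5 / 20.78 = 0.6015 = 60.2%

60.2%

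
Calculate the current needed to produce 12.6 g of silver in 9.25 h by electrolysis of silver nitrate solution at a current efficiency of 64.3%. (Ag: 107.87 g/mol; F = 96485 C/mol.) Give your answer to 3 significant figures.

n(Ag) = 12.6 / 107.87 = 0.1168 mol
Ag⁺ + e⁻ → Ag, so n(e⁻) = 0.1168 mol
Q = 0.1168 × 96485 / 0.643 = 17530 C
I = Q / t = 17530 / 33300 s = 0.526 A

0.526 A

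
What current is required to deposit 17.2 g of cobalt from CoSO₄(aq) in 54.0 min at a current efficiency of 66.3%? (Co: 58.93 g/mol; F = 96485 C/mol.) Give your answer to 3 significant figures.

n(Co) = 17.2 / 58.93 = 0.2919 mol
Co²⁺ + 2e⁻ → Co, so n(e⁻) = 2 × 0.2919 = 0.5838 mol
Q = 0.5838 × 96485 / 0.663 = 84960 C
I = Q / t = 84960 / 3240 s = 26.2 A

26.2 A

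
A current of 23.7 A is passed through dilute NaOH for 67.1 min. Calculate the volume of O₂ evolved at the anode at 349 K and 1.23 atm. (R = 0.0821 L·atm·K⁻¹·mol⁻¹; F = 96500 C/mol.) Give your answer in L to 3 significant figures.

Q = 23.7 A × 4026 s = 95420 C
Moles of electrons = 95420 / 96500 = 0.9888 mol
2H₂O → O₂ + 4H⁺ + 4e⁻, so n(O₂) = 0.9888 / 4 = 0.2472 mol
V = nRT/P = 0.2472 × 0.0821 × 349 / 1.23 = 5.759 L

5.76 L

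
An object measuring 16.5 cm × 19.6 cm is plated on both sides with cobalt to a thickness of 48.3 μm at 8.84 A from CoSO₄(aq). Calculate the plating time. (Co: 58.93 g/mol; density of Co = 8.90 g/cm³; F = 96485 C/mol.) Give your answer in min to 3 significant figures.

Plated area = 2 × 16.5 × 19.6 = 646.8 cm²
Volume = 646.8 × 48.3×10⁻⁴ cm = 3.124 cm³
m(Co) = 3.124 × 8.90 = 27.80 g
n(Co) = 27.80 / 58.93 = 0.4717 mol; n(e⁻) = 2 × 0.4717 = 0.9434 mol
Q = 0.9434 × 96485 = 91020 C
t = 91020 / 8.84 = 10300 s = 172 min

172 min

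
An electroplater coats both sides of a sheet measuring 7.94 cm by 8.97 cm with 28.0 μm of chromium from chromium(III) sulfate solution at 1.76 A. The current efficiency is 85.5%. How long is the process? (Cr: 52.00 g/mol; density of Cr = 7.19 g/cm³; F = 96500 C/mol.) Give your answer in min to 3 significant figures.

177 min

Plated area = 2 × 7.94 × 8.97 = 142.4 cm²
Volume = 142.4 × 28.0×10⁻⁴ cm = 0.3987 cm³
m(Cr) = 0.3987 × 7.19 = 2.867 g
n(Cr) = 2.867 / 52.00 = 0.05513 mol; n(e⁻) = 3 × 0.05513 = 0.1654 mol
Q = 0.1654 × 96500 / 0.855 = 18670 C
t = 18670 / 1.76 = 10610 s = 177 min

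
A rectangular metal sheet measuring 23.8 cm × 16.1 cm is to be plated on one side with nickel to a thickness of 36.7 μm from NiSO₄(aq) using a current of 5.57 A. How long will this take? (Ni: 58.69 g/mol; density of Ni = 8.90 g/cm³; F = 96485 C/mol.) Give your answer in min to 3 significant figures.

Plated area = 23.8 × 16.1 = 383.2 cm²
Volume = 383.2 × 36.7×10⁻⁴ cm = 1.406 cm³
m(Ni) = 1.406 × 8.90 = 12.51 g
n(Ni) = 12.51 / 58.69 = 0.2132 mol; n(e⁻) = 2 × 0.2132 = 0.4264 mol
Q = 0.4264 × 96485 = 41140 C
t = 41140 / 5.57 = 7386 s = 123 min

123 min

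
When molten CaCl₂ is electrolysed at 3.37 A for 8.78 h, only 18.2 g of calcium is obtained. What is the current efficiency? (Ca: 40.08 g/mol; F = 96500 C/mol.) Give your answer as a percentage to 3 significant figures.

82.3%

Q = 3.37 × 31608 = 1.065×10^5 C
n(e⁻) = 1.065×10^5 / 96500 = 1.104 mol
Ca²⁺ + 2e⁻ → Ca, so theoretical n(Ca) = 0.5520 mol → 22.12 g
Efficiency = 18.2 / 22.12 = 0.8228 = 82.3%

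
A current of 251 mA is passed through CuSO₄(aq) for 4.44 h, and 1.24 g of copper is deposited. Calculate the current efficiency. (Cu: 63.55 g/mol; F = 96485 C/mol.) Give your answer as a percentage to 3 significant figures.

Q = 0.251 × 15984 = 4012 C
n(e⁻) = 4012 / 96485 = 0.04158 mol
Cu²⁺ + 2e⁻ → Cu, so theoretical n(Cu) = 0.02079 mol → 1.321 g
Efficiency = 1.24 / 1.321 = 0.9387 = 93.9%

93.9%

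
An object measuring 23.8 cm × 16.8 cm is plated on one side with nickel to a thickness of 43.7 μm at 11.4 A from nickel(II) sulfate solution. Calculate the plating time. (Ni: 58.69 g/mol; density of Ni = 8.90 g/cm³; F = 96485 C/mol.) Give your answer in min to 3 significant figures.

Plated area = 23.8 × 16.8 = 399.8 cm²
Volume = 399.8 × 43.7×10⁻⁴ cm = 1.747 cm³
m(Ni) = 1.747 × 8.90 = 15.55 g
n(Ni) = 15.55 / 58.69 = 0.2650 mol; n(e⁻) = 2 × 0.2650 = 0.5300 mol
Q = 0.5300 × 96485 = 51140 C
t = 51140 / 11.4 = 4486 s = 74.8 min

74.8 min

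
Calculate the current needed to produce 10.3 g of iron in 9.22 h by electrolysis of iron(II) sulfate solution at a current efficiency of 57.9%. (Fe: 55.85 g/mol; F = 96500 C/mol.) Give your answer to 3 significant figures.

1.85 A

n(Fe) = 10.3 / 55.85 = 0.1844 mol
Fe²⁺ + 2e⁻ → Fe, so n(e⁻) = 2 × 0.1844 = 0.3688 mol
Q = 0.3688 × 96500 / 0.579 = 61470 C
I = Q / t = 61470 / 33192 s = 1.85 A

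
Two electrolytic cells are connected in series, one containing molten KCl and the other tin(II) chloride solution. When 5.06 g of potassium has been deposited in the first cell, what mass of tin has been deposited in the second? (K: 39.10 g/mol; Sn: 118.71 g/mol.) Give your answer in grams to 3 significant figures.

n(K) = 5.06 / 39.10 = 0.1294 mol
K⁺ + e⁻ → K, so n(e⁻) = 0.1294 mol
In series, the same 0.1294 mol of electrons flows through the second cell.
Sn²⁺ + 2e⁻ → Sn, so n(Sn) = 0.1294 / 2 = 0.06470 mol
m(Sn) = 0.06470 × 118.71 = 7.68 g

7.68 g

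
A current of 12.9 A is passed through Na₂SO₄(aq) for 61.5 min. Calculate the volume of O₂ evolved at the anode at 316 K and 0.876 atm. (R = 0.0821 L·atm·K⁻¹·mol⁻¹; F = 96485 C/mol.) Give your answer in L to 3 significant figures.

3.65 L

Q = It = 12.9 × 3690 = 47600 C
Moles of electrons = 47600 / 96485 = 0.4933 mol
2H₂O → O₂ + 4H⁺ + 4e⁻, so n(O₂) = 0.4933 / 4 = 0.1233 mol
V = nRT/P = 0.1233 × 0.0821 × 316 / 0.876 = 3.652 L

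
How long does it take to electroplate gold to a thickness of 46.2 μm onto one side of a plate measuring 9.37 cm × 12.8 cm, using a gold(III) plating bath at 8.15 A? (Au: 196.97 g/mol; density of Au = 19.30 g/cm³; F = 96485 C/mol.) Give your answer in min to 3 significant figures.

32.1 min

Plated area = 9.37 × 12.8 = 119.9 cm²
Volume = 119.9 × 46.2×10⁻⁴ cm = 0.5539 cm³
m(Au) = 0.5539 × 19.30 = 10.69 g
n(Au) = 10.69 / 196.97 = 0.05427 mol; n(e⁻) = 3 × 0.05427 = 0.1628 mol
Q = 0.1628 × 96485 = 15710 C
t = 15710 / 8.15 = 1928 s = 32.1 min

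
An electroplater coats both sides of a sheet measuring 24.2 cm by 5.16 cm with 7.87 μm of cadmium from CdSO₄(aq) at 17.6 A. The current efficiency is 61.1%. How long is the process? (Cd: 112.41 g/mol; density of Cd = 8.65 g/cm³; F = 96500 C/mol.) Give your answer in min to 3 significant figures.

Plated area = 2 × 24.2 × 5.16 = 249.7 cm²
Volume = 249.7 × 7.87×10⁻⁴ cm = 0.1965 cm³
m(Cd) = 0.1965 × 8.65 = 1.700 g
n(Cd) = 1.700 / 112.41 = 0.01512 mol; n(e⁻) = 2 × 0.01512 = 0.03024 mol
Q = 0.03024 × 96500 / 0.611 = 4776 C
t = 4776 / 17.6 = 271.4 s = 4.52 min

4.52 min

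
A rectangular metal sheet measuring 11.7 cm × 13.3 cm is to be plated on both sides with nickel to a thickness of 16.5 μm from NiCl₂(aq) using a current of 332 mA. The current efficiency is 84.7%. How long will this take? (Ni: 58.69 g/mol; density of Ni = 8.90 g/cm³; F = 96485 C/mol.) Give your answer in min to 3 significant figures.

Plated area = 2 × 11.7 × 13.3 = 311.2 cm²
Volume = 311.2 × 16.5×10⁻⁴ cm = 0.5135 cm³
m(Ni) = 0.5135 × 8.90 = 4.570 g
n(Ni) = 4.570 / 58.69 = 0.07787 mol; n(e⁻) = 2 × 0.07787 = 0.1557 mol
Q = 0.1557 × 96485 / 0.847 = 17740 C
t = 17740 / 0.332 = 53430 s = 891 min

891 min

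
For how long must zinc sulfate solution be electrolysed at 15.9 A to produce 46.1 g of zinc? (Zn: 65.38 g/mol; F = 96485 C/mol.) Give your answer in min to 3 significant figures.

143 min

n(Zn) = 46.1 / 65.38 = 0.7051 mol
Zn²⁺ + 2e⁻ → Zn, so n(e⁻) = 2 × 0.7051 = 1.410 mol
Q = 1.410 × 96485 = 1.360×10^5 C
t = Q / I = 1.360×10^5 / 15.9 = 8553 s = 143 min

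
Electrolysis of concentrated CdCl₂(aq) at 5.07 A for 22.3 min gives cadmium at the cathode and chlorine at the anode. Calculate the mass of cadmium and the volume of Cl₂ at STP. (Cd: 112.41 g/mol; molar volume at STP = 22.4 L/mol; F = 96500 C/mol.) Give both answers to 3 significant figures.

3.95 g Cd; 0.787 L Cl₂

Q = 5.07 × 1338 = 6784 C; n(e⁻) = 6784 / 96500 = 0.07030 mol
Cathode: Cd²⁺ + 2e⁻ → Cd → n(Cd) = 0.07030/2 = 0.03515 mol → 3.95 g
Anode: 2Cl⁻ → Cl₂ + 2e⁻ → n(Cl₂) = 0.07030/2 = 0.03515 mol → 0.787 L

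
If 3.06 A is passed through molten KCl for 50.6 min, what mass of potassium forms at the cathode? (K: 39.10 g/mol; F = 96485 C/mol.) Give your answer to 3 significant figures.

Q = It = 3.06 × 3036 = 9290 C
Moles of electrons = 9290 / 96485 = 0.09628 mol
K⁺ + e⁻ → K, so n(K) = 0.09628 mol
m = 0.09628 × 39.10 = 3.76 g

3.76 g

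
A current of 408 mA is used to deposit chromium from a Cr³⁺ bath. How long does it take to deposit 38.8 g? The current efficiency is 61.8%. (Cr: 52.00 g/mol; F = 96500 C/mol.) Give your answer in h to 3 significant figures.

n(Cr) = 38.8 / 52.00 = 0.7462 mol
Cr³⁺ + 3e⁻ → Cr, so n(e⁻) = 3 × 0.7462 = 2.239 mol
Q = 2.239 × 96500 / 0.618 = 3.496×10^5 C
t = Q / I = 3.496×10^5 / 0.408 = 8.569×10^5 s = 238 h

238 h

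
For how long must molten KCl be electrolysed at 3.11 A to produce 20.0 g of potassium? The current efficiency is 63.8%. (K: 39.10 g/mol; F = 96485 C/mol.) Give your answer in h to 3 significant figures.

6.91 h

n(K) = 20.0 / 39.10 = 0.5115 mol
K⁺ + e⁻ → K, so n(e⁻) = 0.5115 mol
Q = 0.5115 × 96485 / 0.638 = 77350 C
t = Q / I = 77350 / 3.11 = 24870 s = 6.91 h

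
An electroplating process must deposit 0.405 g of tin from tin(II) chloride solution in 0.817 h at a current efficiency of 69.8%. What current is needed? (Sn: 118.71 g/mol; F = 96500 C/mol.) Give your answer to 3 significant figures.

0.321 A

n(Sn) = 0.405 / 118.71 = 0.003412 mol
Sn²⁺ + 2e⁻ → Sn, so n(e⁻) = 2 × 0.003412 = 0.006824 mol
Q = 0.006824 × 96500 / 0.698 = 943.4 C
I = Q / t = 943.4 / 2941.2 s = 0.321 A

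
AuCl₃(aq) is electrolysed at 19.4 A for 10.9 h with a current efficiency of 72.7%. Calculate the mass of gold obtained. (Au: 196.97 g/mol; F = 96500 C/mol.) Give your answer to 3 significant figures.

Q = 19.4 × 39240 = 7.613×10^5 C
n(e⁻) = 7.613×10^5 / 96500 = 7.889 mol
Au³⁺ + 3e⁻ → Au, so theoretical m(Au) = 2.630 × 196.97 = 518.0 g
Actual mass = 72.7% × 518.0 = 377 g

377 g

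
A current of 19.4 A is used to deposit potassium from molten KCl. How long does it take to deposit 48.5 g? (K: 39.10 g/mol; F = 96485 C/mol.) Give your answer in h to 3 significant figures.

1.71 h

n(K) = 48.5 / 39.10 = 1.240 mol
K⁺ + e⁻ → K, so n(e⁻) = 1.240 mol
Q = 1.240 × 96485 = 1.196×10^5 C
t = Q / I = 1.196×10^5 / 19.4 = 6165 s = 1.71 h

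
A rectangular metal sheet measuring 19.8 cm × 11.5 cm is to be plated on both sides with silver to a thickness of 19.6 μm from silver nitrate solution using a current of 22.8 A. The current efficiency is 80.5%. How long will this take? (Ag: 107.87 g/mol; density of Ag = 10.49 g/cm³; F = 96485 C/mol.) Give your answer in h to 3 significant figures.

Plated area = 2 × 19.8 × 11.5 = 455.4 cm²
Volume = 455.4 × 19.6×10⁻⁴ cm = 0.8926 cm³
m(Ag) = 0.8926 × 10.49 = 9.363 g
n(Ag) = 9.363 / 107.87 = 0.08680 mol; n(e⁻) = 0.08680 mol
Q = 0.08680 × 96485 / 0.805 = 10400 C
t = 10400 / 22.8 = 456.1 s = 0.127 h

0.127 h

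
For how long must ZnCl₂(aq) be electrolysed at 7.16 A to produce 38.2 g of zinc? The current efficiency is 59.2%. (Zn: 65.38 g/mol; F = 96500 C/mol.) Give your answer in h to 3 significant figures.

n(Zn) = 38.2 / 65.38 = 0.5843 mol
Zn²⁺ + 2e⁻ → Zn, so n(e⁻) = 2 × 0.5843 = 1.169 mol
Q = 1.169 × 96500 / 0.592 = 1.906×10^5 C
t = Q / I = 1.906×10^5 / 7.16 = 26620 s = 7.39 h

7.39 h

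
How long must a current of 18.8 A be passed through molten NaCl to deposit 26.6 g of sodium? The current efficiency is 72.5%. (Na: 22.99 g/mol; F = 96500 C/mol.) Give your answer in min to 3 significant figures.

n(Na) = 26.6 / 22.99 = 1.157 mol
Na⁺ + e⁻ → Na, so n(e⁻) = 1.157 mol
Q = 1.157 × 96500 / 0.725 = 1.540×10^5 C
t = Q / I = 1.540×10^5 / 18.8 = 8191 s = 137 min

137 min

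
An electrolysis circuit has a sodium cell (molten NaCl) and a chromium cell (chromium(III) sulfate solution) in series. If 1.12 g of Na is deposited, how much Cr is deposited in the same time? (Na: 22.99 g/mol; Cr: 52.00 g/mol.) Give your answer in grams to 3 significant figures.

0.844 g

n(Na) = 1.12 / 22.99 = 0.04872 mol
Na⁺ + e⁻ → Na, so n(e⁻) = 0.04872 mol
Since the cells are in series, n(e⁻) in the Cr cell is also 0.04872 mol.
Cr³⁺ + 3e⁻ → Cr, so n(Cr) = 0.04872 / 3 = 0.01624 mol
m(Cr) = 0.01624 × 52.00 = 0.844 g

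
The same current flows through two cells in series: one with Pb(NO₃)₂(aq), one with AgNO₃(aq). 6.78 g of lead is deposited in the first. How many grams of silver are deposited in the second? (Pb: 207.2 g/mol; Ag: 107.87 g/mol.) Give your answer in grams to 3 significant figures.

7.06 g

n(Pb) = 6.78 / 207.2 = 0.03272 mol
Pb²⁺ + 2e⁻ → Pb, so n(e⁻) = 2 × 0.03272 = 0.06544 mol
Since the cells are in series, n(e⁻) in the Ag cell is also 0.06544 mol.
Ag⁺ + e⁻ → Ag, so n(Ag) = 0.06544 mol
m(Ag) = 0.06544 × 107.87 = 7.06 g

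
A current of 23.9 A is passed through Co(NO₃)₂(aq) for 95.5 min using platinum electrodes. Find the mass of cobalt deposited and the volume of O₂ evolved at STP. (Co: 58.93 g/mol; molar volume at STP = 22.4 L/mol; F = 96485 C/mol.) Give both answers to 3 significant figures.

41.8 g Co; 7.95 L O₂

Q = 23.9 × 5730 = 1.369×10^5 C; n(e⁻) = 1.369×10^5 / 96485 = 1.419 mol
Cathode: Co²⁺ + 2e⁻ → Co → n(Co) = 1.419/2 = 0.7095 mol → 41.8 g
Anode: 2H₂O → O₂ + 4H⁺ + 4e⁻ → n(O₂) = 1.419/4 = 0.3548 mol → 7.95 L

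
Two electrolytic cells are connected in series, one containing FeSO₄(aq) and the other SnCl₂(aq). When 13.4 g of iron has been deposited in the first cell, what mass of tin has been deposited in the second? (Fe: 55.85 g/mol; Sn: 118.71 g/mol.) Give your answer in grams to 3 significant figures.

n(Fe) = 13.4 / 55.85 = 0.2399 mol
Fe²⁺ + 2e⁻ → Fe, so n(e⁻) = 2 × 0.2399 = 0.4798 mol
The cells are in series, so the same charge (and hence the same n(e⁻) = 0.4798 mol) passes through both.
Sn²⁺ + 2e⁻ → Sn, so n(Sn) = 0.4798 / 2 = 0.2399 mol
m(Sn) = 0.2399 × 118.71 = 28.5 g

28.5 g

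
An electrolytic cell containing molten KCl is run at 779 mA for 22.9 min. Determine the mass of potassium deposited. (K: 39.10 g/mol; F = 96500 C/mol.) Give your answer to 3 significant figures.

0.434 g

Q = It = 0.779 × 1374 = 1070 C
Moles of electrons = 1070 / 96500 = 0.01109 mol
K⁺ + e⁻ → K, so n(K) = 0.01109 mol
m = 0.01109 × 39.10 = 0.434 g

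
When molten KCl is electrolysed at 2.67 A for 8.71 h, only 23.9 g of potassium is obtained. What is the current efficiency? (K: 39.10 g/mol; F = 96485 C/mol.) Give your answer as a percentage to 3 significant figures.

70.4%

Q = 2.67 × 31356 = 83720 C
n(e⁻) = 83720 / 96485 = 0.8677 mol
K⁺ + e⁻ → K, so theoretical n(K) = 0.8677 mol → 33.93 g
Efficiency = 23.9 / 33.93 = 0.7044 = 70.4%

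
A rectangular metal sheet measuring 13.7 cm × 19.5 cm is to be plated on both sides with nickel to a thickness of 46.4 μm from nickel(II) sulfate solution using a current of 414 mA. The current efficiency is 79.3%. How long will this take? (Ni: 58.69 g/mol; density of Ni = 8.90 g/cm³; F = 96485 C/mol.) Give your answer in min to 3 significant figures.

3680 min

Plated area = 2 × 13.7 × 19.5 = 534.3 cm²
Volume = 534.3 × 46.4×10⁻⁴ cm = 2.479 cm³
m(Ni) = 2.479 × 8.90 = 22.06 g
n(Ni) = 22.06 / 58.69 = 0.3759 mol; n(e⁻) = 2 × 0.3759 = 0.7518 mol
Q = 0.7518 × 96485 / 0.793 = 91470 C
t = 91470 / 0.414 = 2.209×10^5 s = 3680 min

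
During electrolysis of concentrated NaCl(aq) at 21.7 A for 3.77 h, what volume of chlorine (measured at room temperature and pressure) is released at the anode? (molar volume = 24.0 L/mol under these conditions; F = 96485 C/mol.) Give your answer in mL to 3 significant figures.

36600 mL

Q = 21.7 A × 13572 s = 2.945×10^5 C
n(e⁻) = 2.945×10^5 / 96485 = 3.052 mol
2Cl⁻ → Cl₂ + 2e⁻, so n(Cl₂) = 3.052 / 2 = 1.526 mol
V = 1.526 × 24.0 = 36.62 L
= 36600 mL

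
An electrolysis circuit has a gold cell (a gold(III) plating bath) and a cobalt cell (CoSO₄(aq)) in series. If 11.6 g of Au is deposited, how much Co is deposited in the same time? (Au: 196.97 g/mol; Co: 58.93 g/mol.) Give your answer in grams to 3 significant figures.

n(Au) = 11.6 / 196.97 = 0.05889 mol
Au³⁺ + 3e⁻ → Au, so n(e⁻) = 3 × 0.05889 = 0.1767 mol
In series, the same 0.1767 mol of electrons flows through the second cell.
Co²⁺ + 2e⁻ → Co, so n(Co) = 0.1767 / 2 = 0.08835 mol
m(Co) = 0.08835 × 58.93 = 5.21 g

5.21 g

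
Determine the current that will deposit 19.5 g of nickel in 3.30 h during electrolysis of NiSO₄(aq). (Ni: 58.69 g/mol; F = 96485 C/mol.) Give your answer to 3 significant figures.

n(Ni) = 19.5 / 58.69 = 0.3323 mol
Ni²⁺ + 2e⁻ → Ni, so n(e⁻) = 2 × 0.3323 = 0.6646 mol
Q = 0.6646 × 96485 = 64120 C
I = Q / t = 64120 / 11880 s = 5.40 A

5.40 A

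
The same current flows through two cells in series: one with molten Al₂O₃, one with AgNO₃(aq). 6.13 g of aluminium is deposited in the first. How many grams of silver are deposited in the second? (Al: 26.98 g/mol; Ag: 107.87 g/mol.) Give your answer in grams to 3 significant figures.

73.5 g

n(Al) = 6.13 / 26.98 = 0.2272 mol
Al³⁺ + 3e⁻ → Al, so n(e⁻) = 3 × 0.2272 = 0.6816 mol
The cells are in series, so the same charge (and hence the same n(e⁻) = 0.6816 mol) passes through both.
Ag⁺ + e⁻ → Ag, so n(Ag) = 0.6816 mol
m(Ag) = 0.6816 × 107.87 = 73.5 g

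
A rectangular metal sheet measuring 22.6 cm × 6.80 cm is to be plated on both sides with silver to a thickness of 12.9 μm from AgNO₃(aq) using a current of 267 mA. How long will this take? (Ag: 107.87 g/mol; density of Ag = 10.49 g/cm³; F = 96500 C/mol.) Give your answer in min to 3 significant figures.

232 min

Plated area = 2 × 22.6 × 6.80 = 307.4 cm²
Volume = 307.4 × 12.9×10⁻⁴ cm = 0.3965 cm³
m(Ag) = 0.3965 × 10.49 = 4.159 g
n(Ag) = 4.159 / 107.87 = 0.03856 mol; n(e⁻) = 0.03856 mol
Q = 0.03856 × 96500 = 3721 C
t = 3721 / 0.267 = 13940 s = 232 min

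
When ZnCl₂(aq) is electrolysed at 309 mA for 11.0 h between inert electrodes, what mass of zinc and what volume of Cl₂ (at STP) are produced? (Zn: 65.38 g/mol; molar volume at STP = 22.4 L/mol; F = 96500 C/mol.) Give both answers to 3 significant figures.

Q = 0.309 × 39600 = 12240 C; n(e⁻) = 12240 / 96500 = 0.1268 mol
Cathode: Zn²⁺ + 2e⁻ → Zn → n(Zn) = 0.1268/2 = 0.06340 mol → 4.15 g
Anode: 2Cl⁻ → Cl₂ + 2e⁻ → n(Cl₂) = 0.1268/2 = 0.06340 mol → 1.42 L

4.15 g Zn; 1.42 L Cl₂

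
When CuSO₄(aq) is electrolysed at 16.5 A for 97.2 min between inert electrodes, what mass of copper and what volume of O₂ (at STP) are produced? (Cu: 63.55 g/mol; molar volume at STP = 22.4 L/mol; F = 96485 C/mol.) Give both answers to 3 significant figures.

Q = 16.5 × 5832 = 96230 C; n(e⁻) = 96230 / 96485 = 0.9974 mol
Cathode: Cu²⁺ + 2e⁻ → Cu → n(Cu) = 0.9974/2 = 0.4987 mol → 31.7 g
Anode: 2H₂O → O₂ + 4H⁺ + 4e⁻ → n(O₂) = 0.9974/4 = 0.2494 mol → 5.59 L

31.7 g Cu; 5.59 L O₂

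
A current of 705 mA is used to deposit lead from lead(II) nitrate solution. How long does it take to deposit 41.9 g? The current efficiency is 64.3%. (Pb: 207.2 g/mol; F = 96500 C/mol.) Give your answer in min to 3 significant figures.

n(Pb) = 41.9 / 207.2 = 0.2022 mol
Pb²⁺ + 2e⁻ → Pb, so n(e⁻) = 2 × 0.2022 = 0.4044 mol
Q = 0.4044 × 96500 / 0.643 = 60690 C
t = Q / I = 60690 / 0.705 = 86090 s = 1430 min

1430 min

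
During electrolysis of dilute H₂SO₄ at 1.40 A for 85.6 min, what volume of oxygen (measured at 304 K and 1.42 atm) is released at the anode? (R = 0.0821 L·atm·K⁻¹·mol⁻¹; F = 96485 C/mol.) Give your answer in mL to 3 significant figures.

327 mL

Q = 1.40 A × 5136 s = 7190 C
Moles of electrons = 7190 / 96485 = 0.07452 mol
2H₂O → O₂ + 4H⁺ + 4e⁻, so n(O₂) = 0.07452 / 4 = 0.01863 mol
V = nRT/P = 0.01863 × 0.0821 × 304 / 1.42 = 0.3274 L
= 327 mL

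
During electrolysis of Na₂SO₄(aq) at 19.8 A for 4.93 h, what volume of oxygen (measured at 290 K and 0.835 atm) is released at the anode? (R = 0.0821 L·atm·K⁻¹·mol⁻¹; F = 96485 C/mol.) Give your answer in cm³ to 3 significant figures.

Charge passed = 19.8 × 17748 = 3.514×10^5 C
n(e⁻) = Q/F = 3.514×10^5/96485 = 3.642 mol
2H₂O → O₂ + 4H⁺ + 4e⁻, so n(O₂) = 3.642 / 4 = 0.9105 mol
V = nRT/P = 0.9105 × 0.0821 × 290 / 0.835 = 25.96 L
= 26000 cm³

26000 cm³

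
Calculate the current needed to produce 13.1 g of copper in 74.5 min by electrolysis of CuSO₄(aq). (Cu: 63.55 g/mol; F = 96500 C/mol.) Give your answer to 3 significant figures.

n(Cu) = 13.1 / 63.55 = 0.2061 mol
Cu²⁺ + 2e⁻ → Cu, so n(e⁻) = 2 × 0.2061 = 0.4122 mol
Q = 0.4122 × 96500 = 39780 C
I = Q / t = 39780 / 4470 s = 8.90 A

8.90 A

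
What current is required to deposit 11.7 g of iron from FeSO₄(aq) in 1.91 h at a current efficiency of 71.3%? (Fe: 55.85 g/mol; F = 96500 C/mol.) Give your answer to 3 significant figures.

8.25 A

n(Fe) = 11.7 / 55.85 = 0.2095 mol
Fe²⁺ + 2e⁻ → Fe, so n(e⁻) = 2 × 0.2095 = 0.4190 mol
Q = 0.4190 × 96500 / 0.713 = 56710 C
I = Q / t = 56710 / 6876 s = 8.25 A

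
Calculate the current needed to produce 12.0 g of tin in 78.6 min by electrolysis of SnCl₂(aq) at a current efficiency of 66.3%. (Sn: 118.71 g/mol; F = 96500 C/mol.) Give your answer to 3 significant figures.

6.24 A

n(Sn) = 12.0 / 118.71 = 0.1011 mol
Sn²⁺ + 2e⁻ → Sn, so n(e⁻) = 2 × 0.1011 = 0.2022 mol
Q = 0.2022 × 96500 / 0.663 = 29430 C
I = Q / t = 29430 / 4716 s = 6.24 A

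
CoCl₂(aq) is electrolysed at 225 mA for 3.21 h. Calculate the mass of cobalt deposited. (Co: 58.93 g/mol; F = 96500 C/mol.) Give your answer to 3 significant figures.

0.794 g

Q = It = 0.225 × 11556 = 2600 C
n(e⁻) = Q/F = 2600/96500 = 0.02694 mol
Co²⁺ + 2e⁻ → Co, so n(Co) = 0.02694 / 2 = 0.01347 mol
m = 0.01347 × 58.93 = 0.794 g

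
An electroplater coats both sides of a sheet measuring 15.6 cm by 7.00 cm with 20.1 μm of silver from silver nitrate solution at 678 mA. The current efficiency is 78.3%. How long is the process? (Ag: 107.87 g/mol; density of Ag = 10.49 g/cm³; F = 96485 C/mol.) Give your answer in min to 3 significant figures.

Plated area = 2 × 15.6 × 7.00 = 218.4 cm²
Volume = 218.4 × 20.1×10⁻⁴ cm = 0.4390 cm³
m(Ag) = 0.4390 × 10.49 = 4.605 g
n(Ag) = 4.605 / 107.87 = 0.04269 mol; n(e⁻) = 0.04269 mol
Q = 0.04269 × 96485 / 0.783 = 5260 C
t = 5260 / 0.678 = 7758 s = 129 min

129 min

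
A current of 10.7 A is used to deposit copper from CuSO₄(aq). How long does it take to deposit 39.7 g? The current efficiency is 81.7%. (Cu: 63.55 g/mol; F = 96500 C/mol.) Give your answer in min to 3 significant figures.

n(Cu) = 39.7 / 63.55 = 0.6247 mol
Cu²⁺ + 2e⁻ → Cu, so n(e⁻) = 2 × 0.6247 = 1.249 mol
Q = 1.249 × 96500 / 0.817 = 1.475×10^5 C
t = Q / I = 1.475×10^5 / 10.7 = 13790 s = 230 min

230 min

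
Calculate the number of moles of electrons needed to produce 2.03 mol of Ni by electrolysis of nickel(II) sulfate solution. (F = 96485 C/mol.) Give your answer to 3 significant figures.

4.06 mol

Ni²⁺ + 2e⁻ → Ni, so n(e⁻) = 2 × 2.03 = 4.060 mol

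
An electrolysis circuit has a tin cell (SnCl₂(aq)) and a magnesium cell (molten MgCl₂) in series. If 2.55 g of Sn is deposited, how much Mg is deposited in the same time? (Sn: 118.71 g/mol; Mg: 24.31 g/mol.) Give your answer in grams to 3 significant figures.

0.522 g

n(Sn) = 2.55 / 118.71 = 0.02148 mol
Sn²⁺ + 2e⁻ → Sn, so n(e⁻) = 2 × 0.02148 = 0.04296 mol
Same current for the same time ⇒ same n(e⁻) = 0.04296 mol in both cells.
Mg²⁺ + 2e⁻ → Mg, so n(Mg) = 0.04296 / 2 = 0.02148 mol
m(Mg) = 0.02148 × 24.31 = 0.522 g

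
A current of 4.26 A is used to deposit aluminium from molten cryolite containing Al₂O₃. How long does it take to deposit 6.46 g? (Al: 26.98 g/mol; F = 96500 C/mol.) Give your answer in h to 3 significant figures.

n(Al) = 6.46 / 26.98 = 0.2394 mol
Al³⁺ + 3e⁻ → Al, so n(e⁻) = 3 × 0.2394 = 0.7182 mol
Q = 0.7182 × 96500 = 69310 C
t = Q / I = 69310 / 4.26 = 16270 s = 4.52 h

4.52 h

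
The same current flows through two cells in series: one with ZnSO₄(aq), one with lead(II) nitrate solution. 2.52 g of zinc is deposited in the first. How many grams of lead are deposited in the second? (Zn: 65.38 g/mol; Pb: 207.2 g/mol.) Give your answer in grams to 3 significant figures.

n(Zn) = 2.52 / 65.38 = 0.03854 mol
Zn²⁺ + 2e⁻ → Zn, so n(e⁻) = 2 × 0.03854 = 0.07708 mol
In series, the same 0.07708 mol of electrons flows through the second cell.
Pb²⁺ + 2e⁻ → Pb, so n(Pb) = 0.07708 / 2 = 0.03854 mol
m(Pb) = 0.03854 × 207.2 = 7.99 g

7.99 g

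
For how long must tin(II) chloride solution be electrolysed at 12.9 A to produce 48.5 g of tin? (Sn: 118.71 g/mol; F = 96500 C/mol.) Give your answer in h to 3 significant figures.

1.70 h

n(Sn) = 48.5 / 118.71 = 0.4086 mol
Sn²⁺ + 2e⁻ → Sn, so n(e⁻) = 2 × 0.4086 = 0.8172 mol
Q = 0.8172 × 96500 = 78860 C
t = Q / I = 78860 / 12.9 = 6113 s = 1.70 h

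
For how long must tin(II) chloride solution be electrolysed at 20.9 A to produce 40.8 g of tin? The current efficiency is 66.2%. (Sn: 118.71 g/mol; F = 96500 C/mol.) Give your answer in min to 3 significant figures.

n(Sn) = 40.8 / 118.71 = 0.3437 mol
Sn²⁺ + 2e⁻ → Sn, so n(e⁻) = 2 × 0.3437 = 0.6874 mol
Q = 0.6874 × 96500 / 0.662 = 1.002×10^5 C
t = Q / I = 1.002×10^5 / 20.9 = 4794 s = 79.9 min

79.9 min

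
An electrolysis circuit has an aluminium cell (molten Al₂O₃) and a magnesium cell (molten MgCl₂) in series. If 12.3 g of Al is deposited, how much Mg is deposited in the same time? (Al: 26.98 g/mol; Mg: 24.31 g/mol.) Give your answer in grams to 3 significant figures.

n(Al) = 12.3 / 26.98 = 0.4559 mol
Al³⁺ + 3e⁻ → Al, so n(e⁻) = 3 × 0.4559 = 1.368 mol
In series, the same 1.368 mol of electrons flows through the second cell.
Mg²⁺ + 2e⁻ → Mg, so n(Mg) = 1.368 / 2 = 0.6840 mol
m(Mg) = 0.6840 × 24.31 = 16.6 g

16.6 g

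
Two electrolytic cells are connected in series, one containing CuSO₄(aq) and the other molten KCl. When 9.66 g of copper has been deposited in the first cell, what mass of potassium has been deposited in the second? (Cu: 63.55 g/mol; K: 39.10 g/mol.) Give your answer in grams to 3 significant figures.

11.9 g

n(Cu) = 9.66 / 63.55 = 0.1520 mol
Cu²⁺ + 2e⁻ → Cu, so n(e⁻) = 2 × 0.1520 = 0.3040 mol
In series, the same 0.3040 mol of electrons flows through the second cell.
K⁺ + e⁻ → K, so n(K) = 0.3040 mol
m(K) = 0.3040 × 39.10 = 11.9 g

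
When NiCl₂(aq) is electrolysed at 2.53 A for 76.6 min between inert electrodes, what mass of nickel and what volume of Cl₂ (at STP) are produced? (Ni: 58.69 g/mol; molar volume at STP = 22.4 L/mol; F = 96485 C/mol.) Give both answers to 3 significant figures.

3.54 g Ni; 1.35 L Cl₂

Q = 2.53 × 4596 = 11630 C; n(e⁻) = 11630 / 96485 = 0.1205 mol
Cathode: Ni²⁺ + 2e⁻ → Ni → n(Ni) = 0.1205/2 = 0.06025 mol → 3.54 g
Anode: 2Cl⁻ → Cl₂ + 2e⁻ → n(Cl₂) = 0.1205/2 = 0.06025 mol → 1.35 L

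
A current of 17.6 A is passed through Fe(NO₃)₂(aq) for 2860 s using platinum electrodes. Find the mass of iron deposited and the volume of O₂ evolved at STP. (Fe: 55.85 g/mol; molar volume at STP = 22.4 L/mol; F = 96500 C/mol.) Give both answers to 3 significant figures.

14.6 g Fe; 2.92 L O₂

Q = 17.6 × 2860 = 50340 C; n(e⁻) = 50340 / 96500 = 0.5217 mol
Cathode: Fe²⁺ + 2e⁻ → Fe → n(Fe) = 0.5217/2 = 0.2609 mol → 14.6 g
Anode: 2H₂O → O₂ + 4H⁺ + 4e⁻ → n(O₂) = 0.5217/4 = 0.1304 mol → 2.92 L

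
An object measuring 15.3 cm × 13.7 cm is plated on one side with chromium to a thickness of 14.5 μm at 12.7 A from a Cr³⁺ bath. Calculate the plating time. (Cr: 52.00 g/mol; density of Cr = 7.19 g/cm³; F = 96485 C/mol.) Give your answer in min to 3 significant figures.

Plated area = 15.3 × 13.7 = 209.6 cm²
Volume = 209.6 × 14.5×10⁻⁴ cm = 0.3039 cm³
m(Cr) = 0.3039 × 7.19 = 2.185 g
n(Cr) = 2.185 / 52.00 = 0.04202 mol; n(e⁻) = 3 × 0.04202 = 0.1261 mol
Q = 0.1261 × 96485 = 12170 C
t = 12170 / 12.7 = 958.3 s = 16.0 min

16.0 min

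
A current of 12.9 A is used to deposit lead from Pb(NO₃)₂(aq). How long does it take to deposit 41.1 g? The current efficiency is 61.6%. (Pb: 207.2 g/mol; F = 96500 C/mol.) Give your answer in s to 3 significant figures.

4820 s

n(Pb) = 41.1 / 207.2 = 0.1984 mol
Pb²⁺ + 2e⁻ → Pb, so n(e⁻) = 2 × 0.1984 = 0.3968 mol
Q = 0.3968 × 96500 / 0.616 = 62160 C
t = Q / I = 62160 / 12.9 = 4819 s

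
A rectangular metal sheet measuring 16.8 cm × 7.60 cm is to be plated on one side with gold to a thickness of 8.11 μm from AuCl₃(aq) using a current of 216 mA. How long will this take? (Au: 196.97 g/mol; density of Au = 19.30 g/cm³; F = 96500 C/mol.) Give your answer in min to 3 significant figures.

227 min

Plated area = 16.8 × 7.60 = 127.7 cm²
Volume = 127.7 × 8.11×10⁻⁴ cm = 0.1036 cm³
m(Au) = 0.1036 × 19.30 = 1.999 g
n(Au) = 1.999 / 196.97 = 0.01015 mol; n(e⁻) = 3 × 0.01015 = 0.03045 mol
Q = 0.03045 × 96500 = 2938 C
t = 2938 / 0.216 = 13600 s = 227 min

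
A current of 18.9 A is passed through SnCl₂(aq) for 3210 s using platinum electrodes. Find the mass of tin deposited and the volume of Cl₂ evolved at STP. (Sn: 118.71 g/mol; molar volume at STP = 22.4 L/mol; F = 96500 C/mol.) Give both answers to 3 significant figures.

37.3 g Sn; 7.04 L Cl₂

Q = 18.9 × 3210 = 60670 C; n(e⁻) = 60670 / 96500 = 0.6287 mol
Cathode: Sn²⁺ + 2e⁻ → Sn → n(Sn) = 0.6287/2 = 0.3144 mol → 37.3 g
Anode: 2Cl⁻ → Cl₂ + 2e⁻ → n(Cl₂) = 0.6287/2 = 0.3144 mol → 7.04 L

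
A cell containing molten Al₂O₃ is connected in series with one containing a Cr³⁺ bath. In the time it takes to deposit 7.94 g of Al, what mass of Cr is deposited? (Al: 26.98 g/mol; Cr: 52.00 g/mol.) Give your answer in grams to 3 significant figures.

n(Al) = 7.94 / 26.98 = 0.2943 mol
Al³⁺ + 3e⁻ → Al, so n(e⁻) = 3 × 0.2943 = 0.8829 mol
The cells are in series, so the same charge (and hence the same n(e⁻) = 0.8829 mol) passes through both.
Cr³⁺ + 3e⁻ → Cr, so n(Cr) = 0.8829 / 3 = 0.2943 mol
m(Cr) = 0.2943 × 52.00 = 15.3 g

15.3 g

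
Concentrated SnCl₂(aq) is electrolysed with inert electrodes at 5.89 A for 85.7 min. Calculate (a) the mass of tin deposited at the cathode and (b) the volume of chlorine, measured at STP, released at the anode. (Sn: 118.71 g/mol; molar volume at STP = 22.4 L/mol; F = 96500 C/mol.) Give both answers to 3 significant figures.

Q = 5.89 × 5142 = 30290 C; n(e⁻) = 30290 / 96500 = 0.3139 mol
Cathode: Sn²⁺ + 2e⁻ → Sn → n(Sn) = 0.3139/2 = 0.1570 mol → 18.6 g
Anode: 2Cl⁻ → Cl₂ + 2e⁻ → n(Cl₂) = 0.3139/2 = 0.1570 mol → 3.52 L

18.6 g Sn; 3.52 L Cl₂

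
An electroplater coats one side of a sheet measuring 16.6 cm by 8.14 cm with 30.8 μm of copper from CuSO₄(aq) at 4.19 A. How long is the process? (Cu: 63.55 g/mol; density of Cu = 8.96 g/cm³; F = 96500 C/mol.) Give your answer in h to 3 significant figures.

Plated area = 16.6 × 8.14 = 135.1 cm²
Volume = 135.1 × 30.8×10⁻⁴ cm = 0.4161 cm³
m(Cu) = 0.4161 × 8.96 = 3.728 g
n(Cu) = 3.728 / 63.55 = 0.05866 mol; n(e⁻) = 2 × 0.05866 = 0.1173 mol
Q = 0.1173 × 96500 = 11320 C
t = 11320 / 4.19 = 2702 s = 0.751 h

0.751 h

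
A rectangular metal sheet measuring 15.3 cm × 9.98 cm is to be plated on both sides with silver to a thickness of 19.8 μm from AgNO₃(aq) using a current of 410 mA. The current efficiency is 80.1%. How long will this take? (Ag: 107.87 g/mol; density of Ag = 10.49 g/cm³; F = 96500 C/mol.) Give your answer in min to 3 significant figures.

288 min

Plated area = 2 × 15.3 × 9.98 = 305.4 cm²
Volume = 305.4 × 19.8×10⁻⁴ cm = 0.6047 cm³
m(Ag) = 0.6047 × 10.49 = 6.343 g
n(Ag) = 6.343 / 107.87 = 0.05880 mol; n(e⁻) = 0.05880 mol
Q = 0.05880 × 96500 / 0.801 = 7084 C
t = 7084 / 0.410 = 17280 s = 288 min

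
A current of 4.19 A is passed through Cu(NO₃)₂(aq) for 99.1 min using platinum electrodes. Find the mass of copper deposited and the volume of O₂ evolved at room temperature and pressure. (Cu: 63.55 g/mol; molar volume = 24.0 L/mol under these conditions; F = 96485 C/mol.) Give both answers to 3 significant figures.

Q = 4.19 × 5946 = 24910 C; n(e⁻) = 24910 / 96485 = 0.2582 mol
Cathode: Cu²⁺ + 2e⁻ → Cu → n(Cu) = 0.2582/2 = 0.1291 mol → 8.20 g
Anode: 2H₂O → O₂ + 4H⁺ + 4e⁻ → n(O₂) = 0.2582/4 = 0.06455 mol → 1.55 L

8.20 g Cu; 1.55 L O₂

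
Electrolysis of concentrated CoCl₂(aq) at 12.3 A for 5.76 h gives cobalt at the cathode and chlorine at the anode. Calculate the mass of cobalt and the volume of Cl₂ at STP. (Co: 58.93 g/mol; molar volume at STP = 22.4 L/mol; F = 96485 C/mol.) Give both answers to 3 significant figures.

77.9 g Co; 29.6 L Cl₂

Q = 12.3 × 20736 = 2.551×10^5 C; n(e⁻) = 2.551×10^5 / 96485 = 2.644 mol
Cathode: Co²⁺ + 2e⁻ → Co → n(Co) = 2.644/2 = 1.322 mol → 77.9 g
Anode: 2Cl⁻ → Cl₂ + 2e⁻ → n(Cl₂) = 2.644/2 = 1.322 mol → 29.6 L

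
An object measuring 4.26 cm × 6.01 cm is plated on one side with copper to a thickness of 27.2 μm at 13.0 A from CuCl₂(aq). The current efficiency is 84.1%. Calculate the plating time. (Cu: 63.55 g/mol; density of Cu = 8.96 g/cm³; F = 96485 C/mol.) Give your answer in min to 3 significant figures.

2.89 min

Plated area = 4.26 × 6.01 = 25.60 cm²
Volume = 25.60 × 27.2×10⁻⁴ cm = 0.06963 cm³
m(Cu) = 0.06963 × 8.96 = 0.6239 g
n(Cu) = 0.6239 / 63.55 = 0.009817 mol; n(e⁻) = 2 × 0.009817 = 0.01963 mol
Q = 0.01963 × 96485 / 0.841 = 2252 C
t = 2252 / 13.0 = 173.2 s = 2.89 min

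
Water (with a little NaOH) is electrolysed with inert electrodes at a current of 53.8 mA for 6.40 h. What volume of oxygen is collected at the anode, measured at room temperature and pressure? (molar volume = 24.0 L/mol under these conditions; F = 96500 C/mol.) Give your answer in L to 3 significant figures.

0.0771 L

Q = It = 0.0538 × 23040 = 1240 C
n(e⁻) = Q/F = 1240/96500 = 0.01285 mol
2H₂O → O₂ + 4H⁺ + 4e⁻, so n(O₂) = 0.01285 / 4 = 0.003213 mol
V = 0.003213 × 24.0 = 0.07711 L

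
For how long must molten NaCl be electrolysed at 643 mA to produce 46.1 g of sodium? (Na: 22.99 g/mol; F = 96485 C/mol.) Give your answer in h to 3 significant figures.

83.6 h

n(Na) = 46.1 / 22.99 = 2.005 mol
Na⁺ + e⁻ → Na, so n(e⁻) = 2.005 mol
Q = 2.005 × 96485 = 1.935×10^5 C
t = Q / I = 1.935×10^5 / 0.643 = 3.009×10^5 s = 83.6 h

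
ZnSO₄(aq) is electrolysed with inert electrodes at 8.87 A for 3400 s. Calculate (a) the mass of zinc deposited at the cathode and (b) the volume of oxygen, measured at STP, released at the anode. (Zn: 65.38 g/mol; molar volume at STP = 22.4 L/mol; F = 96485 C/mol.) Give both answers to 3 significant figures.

10.2 g Zn; 1.75 L O₂

Q = 8.87 × 3400 = 30160 C; n(e⁻) = 30160 / 96485 = 0.3126 mol
Cathode: Zn²⁺ + 2e⁻ → Zn → n(Zn) = 0.3126/2 = 0.1563 mol → 10.2 g
Anode: 2H₂O → O₂ + 4H⁺ + 4e⁻ → n(O₂) = 0.3126/4 = 0.07815 mol → 1.75 L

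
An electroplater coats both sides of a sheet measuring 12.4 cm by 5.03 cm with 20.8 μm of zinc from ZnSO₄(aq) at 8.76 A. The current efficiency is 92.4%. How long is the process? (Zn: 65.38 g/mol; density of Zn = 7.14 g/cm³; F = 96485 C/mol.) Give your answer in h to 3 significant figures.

0.188 h

Plated area = 2 × 12.4 × 5.03 = 124.7 cm²
Volume = 124.7 × 20.8×10⁻⁴ cm = 0.2594 cm³
m(Zn) = 0.2594 × 7.14 = 1.852 g
n(Zn) = 1.852 / 65.38 = 0.02833 mol; n(e⁻) = 2 × 0.02833 = 0.05666 mol
Q = 0.05666 × 96485 / 0.924 = 5916 C
t = 5916 / 8.76 = 675.3 s = 0.188 h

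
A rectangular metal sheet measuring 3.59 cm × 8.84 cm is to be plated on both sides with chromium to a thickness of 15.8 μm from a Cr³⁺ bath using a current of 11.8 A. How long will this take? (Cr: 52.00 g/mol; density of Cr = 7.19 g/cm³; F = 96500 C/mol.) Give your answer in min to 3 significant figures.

5.67 min

Plated area = 2 × 3.59 × 8.84 = 63.47 cm²
Volume = 63.47 × 15.8×10⁻⁴ cm = 0.1003 cm³
m(Cr) = 0.1003 × 7.19 = 0.7212 g
n(Cr) = 0.7212 / 52.00 = 0.01387 mol; n(e⁻) = 3 × 0.01387 = 0.04161 mol
Q = 0.04161 × 96500 = 4015 C
t = 4015 / 11.8 = 340.3 s = 5.67 min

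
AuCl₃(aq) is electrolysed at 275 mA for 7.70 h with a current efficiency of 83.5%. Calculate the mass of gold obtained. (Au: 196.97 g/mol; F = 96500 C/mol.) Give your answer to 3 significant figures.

Q = 0.275 × 27720 = 7623 C
n(e⁻) = 7623 / 96500 = 0.07899 mol
Au³⁺ + 3e⁻ → Au, so theoretical m(Au) = 0.02633 × 196.97 = 5.186 g
Actual mass = 83.5% × 5.186 = 4.33 g

4.33 g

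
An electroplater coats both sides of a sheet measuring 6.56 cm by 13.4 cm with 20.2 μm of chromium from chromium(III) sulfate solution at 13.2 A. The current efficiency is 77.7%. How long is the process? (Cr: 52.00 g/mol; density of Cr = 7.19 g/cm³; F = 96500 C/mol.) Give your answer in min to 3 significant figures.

23.1 min

Plated area = 2 × 6.56 × 13.4 = 175.8 cm²
Volume = 175.8 × 20.2×10⁻⁴ cm = 0.3551 cm³
m(Cr) = 0.3551 × 7.19 = 2.553 g
n(Cr) = 2.553 / 52.00 = 0.04910 mol; n(e⁻) = 3 × 0.04910 = 0.1473 mol
Q = 0.1473 × 96500 / 0.777 = 18290 C
t = 18290 / 13.2 = 1386 s = 23.1 min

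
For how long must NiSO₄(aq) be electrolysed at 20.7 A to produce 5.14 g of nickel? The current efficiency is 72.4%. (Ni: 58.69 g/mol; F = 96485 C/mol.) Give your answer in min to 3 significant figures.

n(Ni) = 5.14 / 58.69 = 0.08758 mol
Ni²⁺ + 2e⁻ → Ni, so n(e⁻) = 2 × 0.08758 = 0.1752 mol
Q = 0.1752 × 96485 / 0.724 = 23350 C
t = Q / I = 23350 / 20.7 = 1128 s = 18.8 min

18.8 min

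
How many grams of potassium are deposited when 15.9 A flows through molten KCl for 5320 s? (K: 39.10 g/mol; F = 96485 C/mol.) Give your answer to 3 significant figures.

Q = It = 15.9 × 5320 = 84590 C
Moles of electrons = 84590 / 96485 = 0.8767 mol
K⁺ + e⁻ → K, so n(K) = 0.8767 mol
m = 0.8767 × 39.10 = 34.3 g

34.3 g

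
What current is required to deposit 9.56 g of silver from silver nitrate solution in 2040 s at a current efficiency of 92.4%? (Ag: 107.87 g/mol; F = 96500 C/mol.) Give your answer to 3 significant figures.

n(Ag) = 9.56 / 107.87 = 0.08863 mol
Ag⁺ + e⁻ → Ag, so n(e⁻) = 0.08863 mol
Q = 0.08863 × 96500 / 0.924 = 9256 C
I = Q / t = 9256 / 2040 s = 4.54 A

4.54 A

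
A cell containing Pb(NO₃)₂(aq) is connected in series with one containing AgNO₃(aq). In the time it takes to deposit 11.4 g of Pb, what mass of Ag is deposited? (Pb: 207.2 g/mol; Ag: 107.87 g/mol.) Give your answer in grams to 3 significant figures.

n(Pb) = 11.4 / 207.2 = 0.05502 mol
Pb²⁺ + 2e⁻ → Pb, so n(e⁻) = 2 × 0.05502 = 0.1100 mol
The cells are in series, so the same charge (and hence the same n(e⁻) = 0.1100 mol) passes through both.
Ag⁺ + e⁻ → Ag, so n(Ag) = 0.1100 mol
m(Ag) = 0.1100 × 107.87 = 11.9 g

11.9 g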